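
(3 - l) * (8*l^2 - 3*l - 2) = -8*l^3 + 27*l^2 - 7*l - 6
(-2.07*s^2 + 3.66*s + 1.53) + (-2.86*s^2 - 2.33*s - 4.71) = -4.93*s^2 + 1.33*s - 3.18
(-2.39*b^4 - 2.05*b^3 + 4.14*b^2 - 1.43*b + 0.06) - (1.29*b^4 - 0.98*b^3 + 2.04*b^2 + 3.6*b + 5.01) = -3.68*b^4 - 1.07*b^3 + 2.1*b^2 - 5.03*b - 4.95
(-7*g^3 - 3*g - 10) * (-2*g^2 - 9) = 14*g^5 + 69*g^3 + 20*g^2 + 27*g + 90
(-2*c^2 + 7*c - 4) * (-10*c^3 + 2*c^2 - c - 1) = 20*c^5 - 74*c^4 + 56*c^3 - 13*c^2 - 3*c + 4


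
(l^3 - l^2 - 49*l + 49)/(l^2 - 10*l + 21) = (l^2 + 6*l - 7)/(l - 3)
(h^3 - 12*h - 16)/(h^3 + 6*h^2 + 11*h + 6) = (h^2 - 2*h - 8)/(h^2 + 4*h + 3)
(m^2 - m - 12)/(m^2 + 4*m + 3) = (m - 4)/(m + 1)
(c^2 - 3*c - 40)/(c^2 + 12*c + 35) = (c - 8)/(c + 7)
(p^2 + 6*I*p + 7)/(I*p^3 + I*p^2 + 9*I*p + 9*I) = (-I*p^2 + 6*p - 7*I)/(p^3 + p^2 + 9*p + 9)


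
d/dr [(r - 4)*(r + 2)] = 2*r - 2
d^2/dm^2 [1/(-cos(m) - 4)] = (cos(m)^2 - 4*cos(m) - 2)/(cos(m) + 4)^3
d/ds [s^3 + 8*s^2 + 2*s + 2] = 3*s^2 + 16*s + 2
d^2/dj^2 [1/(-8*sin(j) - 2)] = 2*(4*sin(j)^2 - sin(j) - 8)/(4*sin(j) + 1)^3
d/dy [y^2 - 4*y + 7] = 2*y - 4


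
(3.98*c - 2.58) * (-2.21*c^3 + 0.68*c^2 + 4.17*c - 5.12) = -8.7958*c^4 + 8.4082*c^3 + 14.8422*c^2 - 31.1362*c + 13.2096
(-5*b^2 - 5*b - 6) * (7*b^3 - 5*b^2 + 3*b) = -35*b^5 - 10*b^4 - 32*b^3 + 15*b^2 - 18*b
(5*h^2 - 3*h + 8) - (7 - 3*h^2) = 8*h^2 - 3*h + 1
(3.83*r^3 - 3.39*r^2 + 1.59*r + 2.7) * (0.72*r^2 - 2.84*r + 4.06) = 2.7576*r^5 - 13.318*r^4 + 26.3222*r^3 - 16.335*r^2 - 1.2126*r + 10.962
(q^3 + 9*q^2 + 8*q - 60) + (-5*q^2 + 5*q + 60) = q^3 + 4*q^2 + 13*q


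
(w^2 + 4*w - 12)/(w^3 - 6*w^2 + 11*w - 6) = (w + 6)/(w^2 - 4*w + 3)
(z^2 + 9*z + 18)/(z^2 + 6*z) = (z + 3)/z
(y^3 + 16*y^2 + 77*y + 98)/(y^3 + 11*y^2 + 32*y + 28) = (y + 7)/(y + 2)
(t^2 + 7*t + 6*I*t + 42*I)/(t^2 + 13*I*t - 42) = (t + 7)/(t + 7*I)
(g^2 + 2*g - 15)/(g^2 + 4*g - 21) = (g + 5)/(g + 7)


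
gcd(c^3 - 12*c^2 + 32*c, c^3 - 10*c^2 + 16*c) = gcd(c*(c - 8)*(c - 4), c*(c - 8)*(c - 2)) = c^2 - 8*c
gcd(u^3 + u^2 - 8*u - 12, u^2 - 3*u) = u - 3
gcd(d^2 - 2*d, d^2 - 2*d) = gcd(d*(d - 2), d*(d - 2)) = d^2 - 2*d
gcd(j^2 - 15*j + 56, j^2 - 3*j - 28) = j - 7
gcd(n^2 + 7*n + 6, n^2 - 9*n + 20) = 1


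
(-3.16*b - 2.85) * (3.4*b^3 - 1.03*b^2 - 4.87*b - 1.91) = -10.744*b^4 - 6.4352*b^3 + 18.3247*b^2 + 19.9151*b + 5.4435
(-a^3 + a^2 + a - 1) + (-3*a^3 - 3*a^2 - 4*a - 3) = -4*a^3 - 2*a^2 - 3*a - 4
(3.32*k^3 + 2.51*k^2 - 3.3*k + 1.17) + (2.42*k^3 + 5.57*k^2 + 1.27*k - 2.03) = 5.74*k^3 + 8.08*k^2 - 2.03*k - 0.86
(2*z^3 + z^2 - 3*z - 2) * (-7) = -14*z^3 - 7*z^2 + 21*z + 14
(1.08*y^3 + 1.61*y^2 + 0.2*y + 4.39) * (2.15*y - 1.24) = 2.322*y^4 + 2.1223*y^3 - 1.5664*y^2 + 9.1905*y - 5.4436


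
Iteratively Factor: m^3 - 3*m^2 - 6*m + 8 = (m + 2)*(m^2 - 5*m + 4) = (m - 4)*(m + 2)*(m - 1)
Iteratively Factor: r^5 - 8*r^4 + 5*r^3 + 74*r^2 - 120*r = (r)*(r^4 - 8*r^3 + 5*r^2 + 74*r - 120) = r*(r - 2)*(r^3 - 6*r^2 - 7*r + 60) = r*(r - 4)*(r - 2)*(r^2 - 2*r - 15) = r*(r - 4)*(r - 2)*(r + 3)*(r - 5)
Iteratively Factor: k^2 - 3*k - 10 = (k + 2)*(k - 5)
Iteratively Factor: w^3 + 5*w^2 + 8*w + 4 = (w + 2)*(w^2 + 3*w + 2) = (w + 2)^2*(w + 1)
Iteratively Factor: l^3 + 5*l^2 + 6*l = (l)*(l^2 + 5*l + 6) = l*(l + 3)*(l + 2)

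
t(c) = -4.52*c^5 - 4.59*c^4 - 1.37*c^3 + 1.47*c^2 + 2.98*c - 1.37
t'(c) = -22.6*c^4 - 18.36*c^3 - 4.11*c^2 + 2.94*c + 2.98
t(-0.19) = -1.88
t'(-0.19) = 2.37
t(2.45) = -569.77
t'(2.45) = -1098.77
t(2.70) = -902.08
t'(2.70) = -1581.48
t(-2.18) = 132.19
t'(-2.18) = -343.18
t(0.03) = -1.28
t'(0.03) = 3.06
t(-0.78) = -2.54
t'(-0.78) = -1.47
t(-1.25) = 2.47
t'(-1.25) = -26.43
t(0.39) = -0.21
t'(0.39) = 1.89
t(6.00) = -41322.65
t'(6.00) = -33382.70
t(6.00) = -41322.65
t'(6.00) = -33382.70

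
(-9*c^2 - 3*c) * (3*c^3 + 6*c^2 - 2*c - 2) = -27*c^5 - 63*c^4 + 24*c^2 + 6*c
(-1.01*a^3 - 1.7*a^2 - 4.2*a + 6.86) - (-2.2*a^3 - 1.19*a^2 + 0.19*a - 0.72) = 1.19*a^3 - 0.51*a^2 - 4.39*a + 7.58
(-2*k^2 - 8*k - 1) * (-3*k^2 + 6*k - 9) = 6*k^4 + 12*k^3 - 27*k^2 + 66*k + 9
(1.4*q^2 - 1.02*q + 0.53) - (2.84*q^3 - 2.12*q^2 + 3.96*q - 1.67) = -2.84*q^3 + 3.52*q^2 - 4.98*q + 2.2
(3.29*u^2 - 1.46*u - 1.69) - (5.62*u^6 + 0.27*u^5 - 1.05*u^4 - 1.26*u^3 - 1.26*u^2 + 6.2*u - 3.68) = -5.62*u^6 - 0.27*u^5 + 1.05*u^4 + 1.26*u^3 + 4.55*u^2 - 7.66*u + 1.99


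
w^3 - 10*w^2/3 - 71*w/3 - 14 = (w - 7)*(w + 2/3)*(w + 3)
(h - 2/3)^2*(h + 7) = h^3 + 17*h^2/3 - 80*h/9 + 28/9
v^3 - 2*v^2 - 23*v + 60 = (v - 4)*(v - 3)*(v + 5)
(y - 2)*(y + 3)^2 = y^3 + 4*y^2 - 3*y - 18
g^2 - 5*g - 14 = (g - 7)*(g + 2)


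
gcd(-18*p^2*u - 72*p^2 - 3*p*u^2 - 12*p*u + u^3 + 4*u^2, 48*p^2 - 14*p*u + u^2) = 6*p - u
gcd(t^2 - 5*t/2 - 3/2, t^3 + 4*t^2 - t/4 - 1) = t + 1/2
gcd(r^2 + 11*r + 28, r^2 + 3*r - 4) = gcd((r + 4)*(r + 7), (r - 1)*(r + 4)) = r + 4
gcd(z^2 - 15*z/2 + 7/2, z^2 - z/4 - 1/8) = z - 1/2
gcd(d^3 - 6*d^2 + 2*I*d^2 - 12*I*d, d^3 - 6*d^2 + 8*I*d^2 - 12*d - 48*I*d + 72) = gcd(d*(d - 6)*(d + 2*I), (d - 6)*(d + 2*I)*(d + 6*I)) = d^2 + d*(-6 + 2*I) - 12*I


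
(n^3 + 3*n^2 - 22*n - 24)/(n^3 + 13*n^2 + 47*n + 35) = (n^2 + 2*n - 24)/(n^2 + 12*n + 35)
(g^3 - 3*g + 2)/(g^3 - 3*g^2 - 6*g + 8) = (g - 1)/(g - 4)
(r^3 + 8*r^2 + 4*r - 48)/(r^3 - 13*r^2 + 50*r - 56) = (r^2 + 10*r + 24)/(r^2 - 11*r + 28)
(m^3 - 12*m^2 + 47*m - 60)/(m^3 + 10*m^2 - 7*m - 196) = (m^2 - 8*m + 15)/(m^2 + 14*m + 49)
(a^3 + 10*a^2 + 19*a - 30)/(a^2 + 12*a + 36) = (a^2 + 4*a - 5)/(a + 6)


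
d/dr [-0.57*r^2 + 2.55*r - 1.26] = 2.55 - 1.14*r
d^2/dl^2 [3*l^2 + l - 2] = 6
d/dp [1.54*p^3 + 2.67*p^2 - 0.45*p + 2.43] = 4.62*p^2 + 5.34*p - 0.45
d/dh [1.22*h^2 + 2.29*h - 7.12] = 2.44*h + 2.29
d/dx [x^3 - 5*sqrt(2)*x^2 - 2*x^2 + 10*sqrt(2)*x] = 3*x^2 - 10*sqrt(2)*x - 4*x + 10*sqrt(2)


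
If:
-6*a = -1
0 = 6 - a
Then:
No Solution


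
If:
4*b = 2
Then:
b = 1/2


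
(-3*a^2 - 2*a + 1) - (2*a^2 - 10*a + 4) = -5*a^2 + 8*a - 3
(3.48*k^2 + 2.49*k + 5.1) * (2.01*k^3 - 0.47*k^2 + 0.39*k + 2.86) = 6.9948*k^5 + 3.3693*k^4 + 10.4379*k^3 + 8.5269*k^2 + 9.1104*k + 14.586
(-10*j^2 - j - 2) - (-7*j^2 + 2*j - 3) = -3*j^2 - 3*j + 1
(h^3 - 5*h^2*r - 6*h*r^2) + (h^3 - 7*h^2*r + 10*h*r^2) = 2*h^3 - 12*h^2*r + 4*h*r^2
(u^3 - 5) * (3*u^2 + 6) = 3*u^5 + 6*u^3 - 15*u^2 - 30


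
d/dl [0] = 0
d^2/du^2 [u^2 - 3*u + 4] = 2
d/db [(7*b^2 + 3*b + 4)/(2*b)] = 7/2 - 2/b^2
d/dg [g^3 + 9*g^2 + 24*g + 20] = 3*g^2 + 18*g + 24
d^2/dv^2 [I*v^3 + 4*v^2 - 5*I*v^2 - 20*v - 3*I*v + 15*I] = 6*I*v + 8 - 10*I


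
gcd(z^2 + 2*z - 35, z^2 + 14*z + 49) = z + 7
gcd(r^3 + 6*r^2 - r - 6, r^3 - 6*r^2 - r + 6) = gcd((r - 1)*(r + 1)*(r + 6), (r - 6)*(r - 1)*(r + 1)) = r^2 - 1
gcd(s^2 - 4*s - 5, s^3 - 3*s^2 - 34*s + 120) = s - 5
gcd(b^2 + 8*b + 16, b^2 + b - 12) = b + 4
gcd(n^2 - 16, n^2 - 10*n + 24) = n - 4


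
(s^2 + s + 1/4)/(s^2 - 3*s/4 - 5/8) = 2*(2*s + 1)/(4*s - 5)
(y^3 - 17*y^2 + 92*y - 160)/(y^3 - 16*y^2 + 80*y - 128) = (y - 5)/(y - 4)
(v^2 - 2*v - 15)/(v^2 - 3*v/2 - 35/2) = 2*(v + 3)/(2*v + 7)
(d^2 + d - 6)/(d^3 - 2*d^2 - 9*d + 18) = 1/(d - 3)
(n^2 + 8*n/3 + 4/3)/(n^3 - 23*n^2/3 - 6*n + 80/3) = (3*n + 2)/(3*n^2 - 29*n + 40)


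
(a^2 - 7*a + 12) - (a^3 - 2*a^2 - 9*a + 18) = -a^3 + 3*a^2 + 2*a - 6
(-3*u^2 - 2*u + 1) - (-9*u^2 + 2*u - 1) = 6*u^2 - 4*u + 2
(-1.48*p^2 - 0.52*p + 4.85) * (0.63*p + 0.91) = -0.9324*p^3 - 1.6744*p^2 + 2.5823*p + 4.4135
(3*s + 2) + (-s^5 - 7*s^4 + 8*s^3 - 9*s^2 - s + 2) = -s^5 - 7*s^4 + 8*s^3 - 9*s^2 + 2*s + 4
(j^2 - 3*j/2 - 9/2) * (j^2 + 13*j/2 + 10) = j^4 + 5*j^3 - 17*j^2/4 - 177*j/4 - 45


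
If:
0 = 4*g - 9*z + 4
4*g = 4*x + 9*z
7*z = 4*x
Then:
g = -16/7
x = -1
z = -4/7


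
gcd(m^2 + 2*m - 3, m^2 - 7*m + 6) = m - 1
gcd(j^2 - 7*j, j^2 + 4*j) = j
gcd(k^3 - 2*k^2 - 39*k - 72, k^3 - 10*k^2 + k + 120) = k^2 - 5*k - 24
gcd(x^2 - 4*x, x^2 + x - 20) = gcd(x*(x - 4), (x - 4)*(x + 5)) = x - 4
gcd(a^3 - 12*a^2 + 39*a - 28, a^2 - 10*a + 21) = a - 7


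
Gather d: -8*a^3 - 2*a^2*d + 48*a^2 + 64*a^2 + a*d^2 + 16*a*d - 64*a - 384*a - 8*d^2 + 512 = -8*a^3 + 112*a^2 - 448*a + d^2*(a - 8) + d*(-2*a^2 + 16*a) + 512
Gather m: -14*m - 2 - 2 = -14*m - 4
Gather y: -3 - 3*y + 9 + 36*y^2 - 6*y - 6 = 36*y^2 - 9*y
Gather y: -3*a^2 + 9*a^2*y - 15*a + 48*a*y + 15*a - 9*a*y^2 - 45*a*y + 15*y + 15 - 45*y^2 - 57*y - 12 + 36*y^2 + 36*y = -3*a^2 + y^2*(-9*a - 9) + y*(9*a^2 + 3*a - 6) + 3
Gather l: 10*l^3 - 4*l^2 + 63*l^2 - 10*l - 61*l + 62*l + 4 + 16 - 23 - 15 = 10*l^3 + 59*l^2 - 9*l - 18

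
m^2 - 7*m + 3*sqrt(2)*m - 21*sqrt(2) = (m - 7)*(m + 3*sqrt(2))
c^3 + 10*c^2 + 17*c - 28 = (c - 1)*(c + 4)*(c + 7)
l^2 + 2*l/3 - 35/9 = (l - 5/3)*(l + 7/3)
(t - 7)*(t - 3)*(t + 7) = t^3 - 3*t^2 - 49*t + 147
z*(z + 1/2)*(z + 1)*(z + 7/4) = z^4 + 13*z^3/4 + 25*z^2/8 + 7*z/8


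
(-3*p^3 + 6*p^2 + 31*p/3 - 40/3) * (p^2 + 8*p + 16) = -3*p^5 - 18*p^4 + 31*p^3/3 + 496*p^2/3 + 176*p/3 - 640/3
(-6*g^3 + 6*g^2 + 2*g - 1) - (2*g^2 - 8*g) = -6*g^3 + 4*g^2 + 10*g - 1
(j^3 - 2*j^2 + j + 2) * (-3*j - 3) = -3*j^4 + 3*j^3 + 3*j^2 - 9*j - 6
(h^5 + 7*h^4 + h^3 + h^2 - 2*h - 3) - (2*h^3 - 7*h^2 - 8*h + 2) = h^5 + 7*h^4 - h^3 + 8*h^2 + 6*h - 5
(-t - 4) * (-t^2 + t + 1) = t^3 + 3*t^2 - 5*t - 4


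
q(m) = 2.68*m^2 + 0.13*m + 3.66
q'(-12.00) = -64.19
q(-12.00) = 388.02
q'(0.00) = 0.13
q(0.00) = 3.66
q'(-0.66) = -3.41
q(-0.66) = 4.74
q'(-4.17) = -22.22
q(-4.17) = 49.72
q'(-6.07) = -32.41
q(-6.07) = 101.62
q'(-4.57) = -24.37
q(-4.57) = 59.04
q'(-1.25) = -6.57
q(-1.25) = 7.68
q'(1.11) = 6.08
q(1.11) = 7.11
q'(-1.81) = -9.57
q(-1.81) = 12.20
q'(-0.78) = -4.05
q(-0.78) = 5.19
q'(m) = 5.36*m + 0.13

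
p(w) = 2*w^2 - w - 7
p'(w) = 4*w - 1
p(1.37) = -4.62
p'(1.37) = 4.48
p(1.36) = -4.66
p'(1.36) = 4.44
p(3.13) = 9.46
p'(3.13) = 11.52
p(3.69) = 16.54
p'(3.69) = 13.76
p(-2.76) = 11.00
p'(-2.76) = -12.04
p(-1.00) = -4.00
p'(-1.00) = -5.00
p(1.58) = -3.59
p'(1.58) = 5.32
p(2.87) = 6.60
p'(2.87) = 10.48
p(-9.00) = 164.00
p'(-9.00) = -37.00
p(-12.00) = 293.00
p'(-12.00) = -49.00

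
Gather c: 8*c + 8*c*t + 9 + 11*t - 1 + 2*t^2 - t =c*(8*t + 8) + 2*t^2 + 10*t + 8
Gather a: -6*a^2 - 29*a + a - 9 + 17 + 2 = -6*a^2 - 28*a + 10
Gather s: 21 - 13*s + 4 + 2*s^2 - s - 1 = 2*s^2 - 14*s + 24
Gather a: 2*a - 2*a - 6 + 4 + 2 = 0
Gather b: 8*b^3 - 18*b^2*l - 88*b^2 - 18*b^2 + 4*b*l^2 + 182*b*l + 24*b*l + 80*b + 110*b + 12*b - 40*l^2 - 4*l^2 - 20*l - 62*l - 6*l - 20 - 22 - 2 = 8*b^3 + b^2*(-18*l - 106) + b*(4*l^2 + 206*l + 202) - 44*l^2 - 88*l - 44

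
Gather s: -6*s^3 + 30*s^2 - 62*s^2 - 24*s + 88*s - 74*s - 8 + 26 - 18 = -6*s^3 - 32*s^2 - 10*s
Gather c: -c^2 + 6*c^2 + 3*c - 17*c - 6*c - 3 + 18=5*c^2 - 20*c + 15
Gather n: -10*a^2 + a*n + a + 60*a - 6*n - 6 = -10*a^2 + 61*a + n*(a - 6) - 6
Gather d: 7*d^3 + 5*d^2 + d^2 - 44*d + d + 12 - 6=7*d^3 + 6*d^2 - 43*d + 6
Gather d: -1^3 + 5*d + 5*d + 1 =10*d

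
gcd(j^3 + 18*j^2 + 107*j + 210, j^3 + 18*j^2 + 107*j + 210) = j^3 + 18*j^2 + 107*j + 210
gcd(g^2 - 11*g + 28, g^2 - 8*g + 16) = g - 4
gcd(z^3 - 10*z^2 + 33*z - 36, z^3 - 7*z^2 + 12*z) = z^2 - 7*z + 12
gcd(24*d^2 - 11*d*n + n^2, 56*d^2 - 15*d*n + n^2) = 8*d - n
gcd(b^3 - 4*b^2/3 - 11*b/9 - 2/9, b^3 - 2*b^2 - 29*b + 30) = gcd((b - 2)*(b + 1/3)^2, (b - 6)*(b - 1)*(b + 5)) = 1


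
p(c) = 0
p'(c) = 0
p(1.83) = 0.00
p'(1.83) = 0.00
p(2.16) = 0.00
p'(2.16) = 0.00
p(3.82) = 0.00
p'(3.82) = 0.00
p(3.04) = 0.00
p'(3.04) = 0.00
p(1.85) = 0.00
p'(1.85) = 0.00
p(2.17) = 0.00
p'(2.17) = 0.00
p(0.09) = 0.00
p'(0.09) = 0.00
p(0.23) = 0.00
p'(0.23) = 0.00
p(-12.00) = 0.00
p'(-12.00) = 0.00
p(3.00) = 0.00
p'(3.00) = 0.00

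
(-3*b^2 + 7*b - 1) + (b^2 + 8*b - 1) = -2*b^2 + 15*b - 2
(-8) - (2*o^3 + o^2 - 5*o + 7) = -2*o^3 - o^2 + 5*o - 15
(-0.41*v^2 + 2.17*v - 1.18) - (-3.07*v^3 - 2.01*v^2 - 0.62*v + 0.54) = 3.07*v^3 + 1.6*v^2 + 2.79*v - 1.72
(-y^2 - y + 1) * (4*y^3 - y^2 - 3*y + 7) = -4*y^5 - 3*y^4 + 8*y^3 - 5*y^2 - 10*y + 7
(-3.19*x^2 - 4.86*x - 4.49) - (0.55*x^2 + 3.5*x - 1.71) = -3.74*x^2 - 8.36*x - 2.78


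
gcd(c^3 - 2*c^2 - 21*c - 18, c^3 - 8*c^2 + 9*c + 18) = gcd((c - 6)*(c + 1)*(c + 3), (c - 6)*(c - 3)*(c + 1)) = c^2 - 5*c - 6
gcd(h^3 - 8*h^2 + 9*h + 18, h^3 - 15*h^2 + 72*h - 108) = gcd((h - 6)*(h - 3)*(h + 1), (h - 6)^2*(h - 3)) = h^2 - 9*h + 18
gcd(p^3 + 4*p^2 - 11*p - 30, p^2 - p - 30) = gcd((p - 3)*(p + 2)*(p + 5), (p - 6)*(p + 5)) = p + 5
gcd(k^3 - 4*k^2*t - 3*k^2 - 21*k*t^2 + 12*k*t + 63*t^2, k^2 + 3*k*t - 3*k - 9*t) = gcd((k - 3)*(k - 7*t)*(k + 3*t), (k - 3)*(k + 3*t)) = k^2 + 3*k*t - 3*k - 9*t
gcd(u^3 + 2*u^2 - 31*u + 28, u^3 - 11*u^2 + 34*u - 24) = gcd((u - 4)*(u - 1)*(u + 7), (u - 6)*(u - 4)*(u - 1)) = u^2 - 5*u + 4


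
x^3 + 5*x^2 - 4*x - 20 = (x - 2)*(x + 2)*(x + 5)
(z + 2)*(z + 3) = z^2 + 5*z + 6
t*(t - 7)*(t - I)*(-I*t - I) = -I*t^4 - t^3 + 6*I*t^3 + 6*t^2 + 7*I*t^2 + 7*t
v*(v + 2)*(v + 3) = v^3 + 5*v^2 + 6*v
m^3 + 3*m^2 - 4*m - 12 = (m - 2)*(m + 2)*(m + 3)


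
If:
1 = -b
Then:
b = -1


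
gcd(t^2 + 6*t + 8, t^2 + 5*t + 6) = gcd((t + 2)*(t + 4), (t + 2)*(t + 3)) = t + 2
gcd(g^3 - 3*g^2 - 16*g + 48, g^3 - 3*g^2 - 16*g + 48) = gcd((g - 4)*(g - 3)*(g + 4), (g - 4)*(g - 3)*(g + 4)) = g^3 - 3*g^2 - 16*g + 48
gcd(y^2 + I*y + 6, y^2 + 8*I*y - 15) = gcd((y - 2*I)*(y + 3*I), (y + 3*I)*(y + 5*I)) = y + 3*I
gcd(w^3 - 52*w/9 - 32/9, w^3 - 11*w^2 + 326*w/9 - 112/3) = w - 8/3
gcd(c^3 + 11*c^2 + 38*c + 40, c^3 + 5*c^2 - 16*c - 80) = c^2 + 9*c + 20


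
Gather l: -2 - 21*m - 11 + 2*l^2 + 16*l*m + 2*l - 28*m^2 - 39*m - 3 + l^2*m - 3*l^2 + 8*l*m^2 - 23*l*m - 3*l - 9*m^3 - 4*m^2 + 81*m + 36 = l^2*(m - 1) + l*(8*m^2 - 7*m - 1) - 9*m^3 - 32*m^2 + 21*m + 20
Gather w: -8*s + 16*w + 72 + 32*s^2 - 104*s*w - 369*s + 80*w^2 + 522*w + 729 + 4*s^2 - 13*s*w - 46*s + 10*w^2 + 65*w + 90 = 36*s^2 - 423*s + 90*w^2 + w*(603 - 117*s) + 891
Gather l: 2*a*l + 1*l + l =l*(2*a + 2)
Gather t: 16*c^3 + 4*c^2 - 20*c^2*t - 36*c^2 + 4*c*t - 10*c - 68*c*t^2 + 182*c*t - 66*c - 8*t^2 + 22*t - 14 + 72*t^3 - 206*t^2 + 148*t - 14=16*c^3 - 32*c^2 - 76*c + 72*t^3 + t^2*(-68*c - 214) + t*(-20*c^2 + 186*c + 170) - 28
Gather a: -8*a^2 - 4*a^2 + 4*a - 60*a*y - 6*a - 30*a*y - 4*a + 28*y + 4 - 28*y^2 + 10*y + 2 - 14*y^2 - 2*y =-12*a^2 + a*(-90*y - 6) - 42*y^2 + 36*y + 6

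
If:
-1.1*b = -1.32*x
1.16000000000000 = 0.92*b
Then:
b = 1.26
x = 1.05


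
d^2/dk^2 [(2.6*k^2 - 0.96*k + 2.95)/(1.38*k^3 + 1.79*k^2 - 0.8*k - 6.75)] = (9.90288*k^6 - 10.969344*k^5 + 70.409808*k^4 + 454.834288*k^3 + 118.34997*k^2 + 69.9339*k + 322.35575)/(2.628072*k^9 + 10.226628*k^8 + 8.694414*k^7 - 44.685721*k^6 - 105.08334*k^5 - 16.734225*k^4 + 246.11275*k^3 + 231.710625*k^2 - 109.35*k - 307.546875)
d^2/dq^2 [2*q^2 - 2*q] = 4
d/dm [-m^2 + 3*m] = 3 - 2*m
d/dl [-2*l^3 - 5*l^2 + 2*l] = -6*l^2 - 10*l + 2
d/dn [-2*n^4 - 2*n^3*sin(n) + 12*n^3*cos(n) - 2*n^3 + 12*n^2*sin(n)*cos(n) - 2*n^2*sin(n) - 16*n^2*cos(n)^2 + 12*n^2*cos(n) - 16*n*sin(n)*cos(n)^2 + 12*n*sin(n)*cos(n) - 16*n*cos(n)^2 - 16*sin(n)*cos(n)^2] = -12*n^3*sin(n) - 2*n^3*cos(n) - 8*n^3 - 18*n^2*sin(n) + 16*n^2*sin(2*n) + 34*n^2*cos(n) + 12*n^2*cos(2*n) - 6*n^2 - 4*n*sin(n) + 28*n*sin(2*n) + 20*n*cos(n) - 4*n*cos(2*n) - 12*n*cos(3*n) - 16*n + 6*sin(2*n) - 4*sin(3*n) - 4*sqrt(2)*sin(n + pi/4) - 8*cos(2*n) - 12*cos(3*n) - 8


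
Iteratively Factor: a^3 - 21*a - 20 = (a - 5)*(a^2 + 5*a + 4) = (a - 5)*(a + 4)*(a + 1)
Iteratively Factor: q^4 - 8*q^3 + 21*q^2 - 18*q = (q - 3)*(q^3 - 5*q^2 + 6*q) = q*(q - 3)*(q^2 - 5*q + 6) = q*(q - 3)^2*(q - 2)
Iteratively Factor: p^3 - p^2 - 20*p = (p + 4)*(p^2 - 5*p) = (p - 5)*(p + 4)*(p)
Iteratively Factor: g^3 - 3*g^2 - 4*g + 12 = (g + 2)*(g^2 - 5*g + 6) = (g - 2)*(g + 2)*(g - 3)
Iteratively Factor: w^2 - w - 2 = (w - 2)*(w + 1)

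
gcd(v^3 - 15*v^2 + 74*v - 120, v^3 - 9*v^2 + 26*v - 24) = v - 4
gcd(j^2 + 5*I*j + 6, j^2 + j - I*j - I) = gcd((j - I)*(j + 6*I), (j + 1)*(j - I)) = j - I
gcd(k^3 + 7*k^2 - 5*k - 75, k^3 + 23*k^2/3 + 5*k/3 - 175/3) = k^2 + 10*k + 25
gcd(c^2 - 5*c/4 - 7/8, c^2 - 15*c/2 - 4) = c + 1/2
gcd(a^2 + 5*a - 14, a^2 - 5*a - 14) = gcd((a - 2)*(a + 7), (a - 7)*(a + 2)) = 1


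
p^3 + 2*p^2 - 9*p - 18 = (p - 3)*(p + 2)*(p + 3)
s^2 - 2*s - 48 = (s - 8)*(s + 6)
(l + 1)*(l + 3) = l^2 + 4*l + 3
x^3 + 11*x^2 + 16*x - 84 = (x - 2)*(x + 6)*(x + 7)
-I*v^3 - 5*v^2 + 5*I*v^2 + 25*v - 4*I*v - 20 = (v - 4)*(v - 5*I)*(-I*v + I)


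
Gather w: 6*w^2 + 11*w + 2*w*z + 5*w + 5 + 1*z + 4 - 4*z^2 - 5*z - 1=6*w^2 + w*(2*z + 16) - 4*z^2 - 4*z + 8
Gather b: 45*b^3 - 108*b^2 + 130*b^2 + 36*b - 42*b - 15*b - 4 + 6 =45*b^3 + 22*b^2 - 21*b + 2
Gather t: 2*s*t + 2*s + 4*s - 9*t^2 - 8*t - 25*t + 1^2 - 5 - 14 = 6*s - 9*t^2 + t*(2*s - 33) - 18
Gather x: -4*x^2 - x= -4*x^2 - x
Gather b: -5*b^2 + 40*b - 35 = -5*b^2 + 40*b - 35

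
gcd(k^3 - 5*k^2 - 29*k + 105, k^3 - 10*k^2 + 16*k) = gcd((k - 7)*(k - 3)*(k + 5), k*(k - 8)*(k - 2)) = 1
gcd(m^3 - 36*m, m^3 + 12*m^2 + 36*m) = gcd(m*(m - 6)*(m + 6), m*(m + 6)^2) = m^2 + 6*m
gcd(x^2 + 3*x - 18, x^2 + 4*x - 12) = x + 6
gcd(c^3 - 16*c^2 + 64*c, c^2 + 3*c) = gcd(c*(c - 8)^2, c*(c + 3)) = c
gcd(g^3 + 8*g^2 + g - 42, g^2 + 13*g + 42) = g + 7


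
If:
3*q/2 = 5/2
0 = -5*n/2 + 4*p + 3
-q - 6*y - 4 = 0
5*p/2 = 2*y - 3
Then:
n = -434/225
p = -88/45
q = 5/3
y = -17/18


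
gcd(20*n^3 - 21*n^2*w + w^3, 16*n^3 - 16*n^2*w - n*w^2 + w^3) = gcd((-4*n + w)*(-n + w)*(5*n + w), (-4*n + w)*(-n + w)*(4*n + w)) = 4*n^2 - 5*n*w + w^2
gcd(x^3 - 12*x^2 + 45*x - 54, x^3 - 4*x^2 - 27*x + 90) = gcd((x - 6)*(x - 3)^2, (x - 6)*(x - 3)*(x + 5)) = x^2 - 9*x + 18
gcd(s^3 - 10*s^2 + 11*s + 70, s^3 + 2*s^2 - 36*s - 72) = s + 2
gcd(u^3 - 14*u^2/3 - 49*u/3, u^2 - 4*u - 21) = u - 7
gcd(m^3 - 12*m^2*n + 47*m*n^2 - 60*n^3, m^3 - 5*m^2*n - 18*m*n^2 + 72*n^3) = m - 3*n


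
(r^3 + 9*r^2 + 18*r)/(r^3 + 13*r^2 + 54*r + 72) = r/(r + 4)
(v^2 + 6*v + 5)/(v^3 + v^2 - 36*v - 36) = (v + 5)/(v^2 - 36)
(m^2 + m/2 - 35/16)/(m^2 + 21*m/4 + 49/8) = (4*m - 5)/(2*(2*m + 7))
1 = 1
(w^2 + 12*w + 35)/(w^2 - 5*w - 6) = (w^2 + 12*w + 35)/(w^2 - 5*w - 6)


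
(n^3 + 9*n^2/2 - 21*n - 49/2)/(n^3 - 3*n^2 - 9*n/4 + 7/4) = 2*(n + 7)/(2*n - 1)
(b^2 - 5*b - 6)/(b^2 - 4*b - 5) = (b - 6)/(b - 5)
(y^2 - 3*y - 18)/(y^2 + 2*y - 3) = (y - 6)/(y - 1)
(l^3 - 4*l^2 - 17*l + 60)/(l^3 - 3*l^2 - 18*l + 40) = (l - 3)/(l - 2)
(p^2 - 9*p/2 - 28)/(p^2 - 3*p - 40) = (p + 7/2)/(p + 5)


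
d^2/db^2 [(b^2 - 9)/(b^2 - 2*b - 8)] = 2*(2*b^3 - 3*b^2 + 54*b - 44)/(b^6 - 6*b^5 - 12*b^4 + 88*b^3 + 96*b^2 - 384*b - 512)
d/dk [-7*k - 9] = -7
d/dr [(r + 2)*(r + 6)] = 2*r + 8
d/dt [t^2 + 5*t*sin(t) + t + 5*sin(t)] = 5*t*cos(t) + 2*t + 5*sqrt(2)*sin(t + pi/4) + 1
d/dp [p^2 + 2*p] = 2*p + 2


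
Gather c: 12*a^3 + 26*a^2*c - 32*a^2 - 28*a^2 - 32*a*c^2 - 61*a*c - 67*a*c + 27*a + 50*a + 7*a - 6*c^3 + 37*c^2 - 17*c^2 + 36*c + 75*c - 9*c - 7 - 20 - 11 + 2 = 12*a^3 - 60*a^2 + 84*a - 6*c^3 + c^2*(20 - 32*a) + c*(26*a^2 - 128*a + 102) - 36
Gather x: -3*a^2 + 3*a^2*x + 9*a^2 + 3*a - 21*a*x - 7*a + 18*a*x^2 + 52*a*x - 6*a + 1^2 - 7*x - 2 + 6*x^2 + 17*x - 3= 6*a^2 - 10*a + x^2*(18*a + 6) + x*(3*a^2 + 31*a + 10) - 4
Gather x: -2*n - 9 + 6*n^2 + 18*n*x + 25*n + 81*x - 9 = 6*n^2 + 23*n + x*(18*n + 81) - 18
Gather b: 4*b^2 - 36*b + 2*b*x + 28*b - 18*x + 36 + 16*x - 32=4*b^2 + b*(2*x - 8) - 2*x + 4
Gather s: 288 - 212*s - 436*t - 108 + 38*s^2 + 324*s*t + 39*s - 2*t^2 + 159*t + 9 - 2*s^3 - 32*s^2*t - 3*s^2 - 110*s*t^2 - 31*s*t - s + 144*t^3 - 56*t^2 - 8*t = -2*s^3 + s^2*(35 - 32*t) + s*(-110*t^2 + 293*t - 174) + 144*t^3 - 58*t^2 - 285*t + 189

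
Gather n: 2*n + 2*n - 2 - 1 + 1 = 4*n - 2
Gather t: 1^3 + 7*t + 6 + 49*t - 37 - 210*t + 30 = -154*t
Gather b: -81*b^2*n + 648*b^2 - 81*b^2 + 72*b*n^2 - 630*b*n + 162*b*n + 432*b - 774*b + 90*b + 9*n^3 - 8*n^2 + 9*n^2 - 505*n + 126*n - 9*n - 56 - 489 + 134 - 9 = b^2*(567 - 81*n) + b*(72*n^2 - 468*n - 252) + 9*n^3 + n^2 - 388*n - 420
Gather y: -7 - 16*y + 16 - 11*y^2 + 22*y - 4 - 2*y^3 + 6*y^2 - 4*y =-2*y^3 - 5*y^2 + 2*y + 5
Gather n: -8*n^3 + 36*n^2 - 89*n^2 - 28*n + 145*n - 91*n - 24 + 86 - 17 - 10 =-8*n^3 - 53*n^2 + 26*n + 35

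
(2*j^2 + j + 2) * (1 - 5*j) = -10*j^3 - 3*j^2 - 9*j + 2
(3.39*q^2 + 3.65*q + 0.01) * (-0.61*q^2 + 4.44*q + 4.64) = -2.0679*q^4 + 12.8251*q^3 + 31.9295*q^2 + 16.9804*q + 0.0464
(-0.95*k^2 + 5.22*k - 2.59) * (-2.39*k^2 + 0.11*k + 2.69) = 2.2705*k^4 - 12.5803*k^3 + 4.2088*k^2 + 13.7569*k - 6.9671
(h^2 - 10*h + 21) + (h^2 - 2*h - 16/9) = 2*h^2 - 12*h + 173/9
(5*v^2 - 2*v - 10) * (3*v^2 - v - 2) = 15*v^4 - 11*v^3 - 38*v^2 + 14*v + 20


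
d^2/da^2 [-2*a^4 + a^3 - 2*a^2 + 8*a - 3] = -24*a^2 + 6*a - 4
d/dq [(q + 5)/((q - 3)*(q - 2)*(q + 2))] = 2*(-q^3 - 6*q^2 + 15*q + 16)/(q^6 - 6*q^5 + q^4 + 48*q^3 - 56*q^2 - 96*q + 144)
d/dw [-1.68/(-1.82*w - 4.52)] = -3.0576/(1.82*w + 4.52)^2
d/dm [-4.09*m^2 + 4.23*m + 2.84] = 4.23 - 8.18*m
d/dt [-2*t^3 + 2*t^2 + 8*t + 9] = -6*t^2 + 4*t + 8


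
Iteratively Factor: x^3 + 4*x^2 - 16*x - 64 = (x - 4)*(x^2 + 8*x + 16) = (x - 4)*(x + 4)*(x + 4)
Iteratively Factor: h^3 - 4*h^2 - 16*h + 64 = (h - 4)*(h^2 - 16) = (h - 4)*(h + 4)*(h - 4)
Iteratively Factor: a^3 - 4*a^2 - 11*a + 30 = (a + 3)*(a^2 - 7*a + 10) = (a - 5)*(a + 3)*(a - 2)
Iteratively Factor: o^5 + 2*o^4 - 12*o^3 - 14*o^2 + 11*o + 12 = (o + 1)*(o^4 + o^3 - 13*o^2 - o + 12) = (o + 1)^2*(o^3 - 13*o + 12) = (o + 1)^2*(o + 4)*(o^2 - 4*o + 3) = (o - 3)*(o + 1)^2*(o + 4)*(o - 1)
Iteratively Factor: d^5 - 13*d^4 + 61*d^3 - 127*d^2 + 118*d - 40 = (d - 5)*(d^4 - 8*d^3 + 21*d^2 - 22*d + 8) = (d - 5)*(d - 1)*(d^3 - 7*d^2 + 14*d - 8) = (d - 5)*(d - 4)*(d - 1)*(d^2 - 3*d + 2) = (d - 5)*(d - 4)*(d - 2)*(d - 1)*(d - 1)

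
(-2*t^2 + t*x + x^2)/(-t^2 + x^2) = (2*t + x)/(t + x)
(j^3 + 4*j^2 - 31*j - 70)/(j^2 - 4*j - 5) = (j^2 + 9*j + 14)/(j + 1)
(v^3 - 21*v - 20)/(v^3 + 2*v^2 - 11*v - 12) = (v - 5)/(v - 3)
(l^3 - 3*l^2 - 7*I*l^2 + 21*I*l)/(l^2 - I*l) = (l^2 - 3*l - 7*I*l + 21*I)/(l - I)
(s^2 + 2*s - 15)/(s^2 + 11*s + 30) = (s - 3)/(s + 6)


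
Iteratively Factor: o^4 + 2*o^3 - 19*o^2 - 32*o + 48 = (o - 1)*(o^3 + 3*o^2 - 16*o - 48) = (o - 1)*(o + 3)*(o^2 - 16) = (o - 1)*(o + 3)*(o + 4)*(o - 4)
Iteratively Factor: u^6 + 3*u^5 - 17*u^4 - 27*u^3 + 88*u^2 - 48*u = (u + 4)*(u^5 - u^4 - 13*u^3 + 25*u^2 - 12*u) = (u - 1)*(u + 4)*(u^4 - 13*u^2 + 12*u) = u*(u - 1)*(u + 4)*(u^3 - 13*u + 12) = u*(u - 1)^2*(u + 4)*(u^2 + u - 12) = u*(u - 1)^2*(u + 4)^2*(u - 3)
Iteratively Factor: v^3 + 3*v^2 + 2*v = (v + 2)*(v^2 + v) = v*(v + 2)*(v + 1)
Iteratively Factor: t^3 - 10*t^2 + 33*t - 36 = (t - 3)*(t^2 - 7*t + 12) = (t - 4)*(t - 3)*(t - 3)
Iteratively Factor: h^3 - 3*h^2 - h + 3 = (h - 1)*(h^2 - 2*h - 3) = (h - 3)*(h - 1)*(h + 1)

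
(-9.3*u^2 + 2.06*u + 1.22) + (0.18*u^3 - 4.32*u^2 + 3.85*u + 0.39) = 0.18*u^3 - 13.62*u^2 + 5.91*u + 1.61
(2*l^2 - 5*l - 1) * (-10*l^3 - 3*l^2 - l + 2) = -20*l^5 + 44*l^4 + 23*l^3 + 12*l^2 - 9*l - 2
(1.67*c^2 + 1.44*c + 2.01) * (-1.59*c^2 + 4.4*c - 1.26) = -2.6553*c^4 + 5.0584*c^3 + 1.0359*c^2 + 7.0296*c - 2.5326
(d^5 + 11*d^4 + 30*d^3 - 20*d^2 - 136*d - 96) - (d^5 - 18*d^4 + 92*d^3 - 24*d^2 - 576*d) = 29*d^4 - 62*d^3 + 4*d^2 + 440*d - 96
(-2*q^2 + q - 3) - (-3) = -2*q^2 + q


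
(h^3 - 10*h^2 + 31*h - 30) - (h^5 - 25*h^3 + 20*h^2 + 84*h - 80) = -h^5 + 26*h^3 - 30*h^2 - 53*h + 50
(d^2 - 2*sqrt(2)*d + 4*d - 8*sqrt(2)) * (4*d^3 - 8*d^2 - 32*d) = 4*d^5 - 8*sqrt(2)*d^4 + 8*d^4 - 64*d^3 - 16*sqrt(2)*d^3 - 128*d^2 + 128*sqrt(2)*d^2 + 256*sqrt(2)*d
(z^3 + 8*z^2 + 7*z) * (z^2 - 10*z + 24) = z^5 - 2*z^4 - 49*z^3 + 122*z^2 + 168*z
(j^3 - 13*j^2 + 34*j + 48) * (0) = 0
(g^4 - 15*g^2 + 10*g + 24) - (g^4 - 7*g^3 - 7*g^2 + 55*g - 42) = 7*g^3 - 8*g^2 - 45*g + 66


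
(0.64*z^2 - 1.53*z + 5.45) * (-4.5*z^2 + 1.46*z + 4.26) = -2.88*z^4 + 7.8194*z^3 - 24.0324*z^2 + 1.4392*z + 23.217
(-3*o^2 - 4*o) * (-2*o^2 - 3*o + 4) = 6*o^4 + 17*o^3 - 16*o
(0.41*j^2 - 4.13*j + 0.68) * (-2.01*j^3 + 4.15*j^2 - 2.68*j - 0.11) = -0.8241*j^5 + 10.0028*j^4 - 19.6051*j^3 + 13.8453*j^2 - 1.3681*j - 0.0748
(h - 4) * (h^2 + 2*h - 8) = h^3 - 2*h^2 - 16*h + 32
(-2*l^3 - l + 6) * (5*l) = -10*l^4 - 5*l^2 + 30*l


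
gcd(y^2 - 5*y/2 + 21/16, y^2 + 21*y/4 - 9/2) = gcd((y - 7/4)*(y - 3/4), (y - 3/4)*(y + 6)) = y - 3/4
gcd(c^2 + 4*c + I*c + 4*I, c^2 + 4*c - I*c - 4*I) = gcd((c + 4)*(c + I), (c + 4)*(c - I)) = c + 4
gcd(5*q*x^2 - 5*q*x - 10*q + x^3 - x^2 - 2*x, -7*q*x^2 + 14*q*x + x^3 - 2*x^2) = x - 2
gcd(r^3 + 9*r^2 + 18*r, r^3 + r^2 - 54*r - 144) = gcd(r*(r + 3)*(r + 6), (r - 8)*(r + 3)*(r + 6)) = r^2 + 9*r + 18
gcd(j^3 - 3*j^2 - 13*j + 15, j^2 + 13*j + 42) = 1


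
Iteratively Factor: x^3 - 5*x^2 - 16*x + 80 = (x - 5)*(x^2 - 16) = (x - 5)*(x - 4)*(x + 4)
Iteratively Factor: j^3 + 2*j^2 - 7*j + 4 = (j + 4)*(j^2 - 2*j + 1) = (j - 1)*(j + 4)*(j - 1)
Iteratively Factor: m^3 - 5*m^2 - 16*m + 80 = (m - 4)*(m^2 - m - 20) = (m - 4)*(m + 4)*(m - 5)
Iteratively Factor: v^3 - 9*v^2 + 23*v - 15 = (v - 5)*(v^2 - 4*v + 3) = (v - 5)*(v - 1)*(v - 3)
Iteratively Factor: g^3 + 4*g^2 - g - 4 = (g + 4)*(g^2 - 1) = (g - 1)*(g + 4)*(g + 1)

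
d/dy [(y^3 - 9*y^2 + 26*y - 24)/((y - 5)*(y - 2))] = (y^2 - 10*y + 23)/(y^2 - 10*y + 25)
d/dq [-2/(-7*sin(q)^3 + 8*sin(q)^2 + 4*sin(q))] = 2*(-21*cos(q) + 16/tan(q) + 4*cos(q)/sin(q)^2)/(7*sin(q)^2 - 8*sin(q) - 4)^2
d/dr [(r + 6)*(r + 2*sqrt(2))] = 2*r + 2*sqrt(2) + 6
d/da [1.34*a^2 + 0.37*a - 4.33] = 2.68*a + 0.37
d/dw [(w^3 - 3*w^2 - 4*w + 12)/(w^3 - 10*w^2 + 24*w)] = (-7*w^4 + 56*w^3 - 148*w^2 + 240*w - 288)/(w^2*(w^4 - 20*w^3 + 148*w^2 - 480*w + 576))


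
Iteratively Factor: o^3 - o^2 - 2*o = (o)*(o^2 - o - 2) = o*(o - 2)*(o + 1)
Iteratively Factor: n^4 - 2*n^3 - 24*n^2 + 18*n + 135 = (n - 3)*(n^3 + n^2 - 21*n - 45) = (n - 3)*(n + 3)*(n^2 - 2*n - 15) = (n - 3)*(n + 3)^2*(n - 5)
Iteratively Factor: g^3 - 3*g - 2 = (g + 1)*(g^2 - g - 2) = (g - 2)*(g + 1)*(g + 1)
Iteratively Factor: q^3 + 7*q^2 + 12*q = (q + 4)*(q^2 + 3*q) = q*(q + 4)*(q + 3)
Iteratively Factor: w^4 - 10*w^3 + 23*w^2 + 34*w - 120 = (w + 2)*(w^3 - 12*w^2 + 47*w - 60) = (w - 4)*(w + 2)*(w^2 - 8*w + 15) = (w - 5)*(w - 4)*(w + 2)*(w - 3)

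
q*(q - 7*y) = q^2 - 7*q*y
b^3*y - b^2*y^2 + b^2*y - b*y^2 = b*(b - y)*(b*y + y)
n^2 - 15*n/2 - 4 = (n - 8)*(n + 1/2)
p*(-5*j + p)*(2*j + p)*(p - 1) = -10*j^2*p^2 + 10*j^2*p - 3*j*p^3 + 3*j*p^2 + p^4 - p^3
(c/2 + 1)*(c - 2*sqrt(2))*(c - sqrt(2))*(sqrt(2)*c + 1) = sqrt(2)*c^4/2 - 5*c^3/2 + sqrt(2)*c^3 - 5*c^2 + sqrt(2)*c^2/2 + sqrt(2)*c + 2*c + 4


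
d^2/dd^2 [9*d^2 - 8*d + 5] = 18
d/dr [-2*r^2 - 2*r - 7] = -4*r - 2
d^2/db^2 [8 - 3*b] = 0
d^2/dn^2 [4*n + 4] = 0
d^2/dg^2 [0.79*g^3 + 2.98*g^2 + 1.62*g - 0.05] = 4.74*g + 5.96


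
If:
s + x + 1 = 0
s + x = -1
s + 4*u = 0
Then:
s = -x - 1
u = x/4 + 1/4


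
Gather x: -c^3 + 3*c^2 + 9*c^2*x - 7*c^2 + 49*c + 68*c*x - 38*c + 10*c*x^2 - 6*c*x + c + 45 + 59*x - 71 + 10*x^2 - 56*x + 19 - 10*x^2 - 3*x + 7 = -c^3 - 4*c^2 + 10*c*x^2 + 12*c + x*(9*c^2 + 62*c)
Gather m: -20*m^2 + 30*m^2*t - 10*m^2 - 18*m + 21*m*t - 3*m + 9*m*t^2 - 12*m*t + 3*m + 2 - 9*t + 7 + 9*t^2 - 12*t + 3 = m^2*(30*t - 30) + m*(9*t^2 + 9*t - 18) + 9*t^2 - 21*t + 12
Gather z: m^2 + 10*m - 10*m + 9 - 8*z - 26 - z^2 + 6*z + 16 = m^2 - z^2 - 2*z - 1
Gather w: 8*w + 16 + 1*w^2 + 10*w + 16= w^2 + 18*w + 32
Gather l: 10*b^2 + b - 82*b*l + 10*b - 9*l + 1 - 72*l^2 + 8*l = 10*b^2 + 11*b - 72*l^2 + l*(-82*b - 1) + 1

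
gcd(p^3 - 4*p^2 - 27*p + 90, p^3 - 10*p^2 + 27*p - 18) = p^2 - 9*p + 18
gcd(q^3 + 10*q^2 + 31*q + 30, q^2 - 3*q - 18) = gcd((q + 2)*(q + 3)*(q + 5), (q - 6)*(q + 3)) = q + 3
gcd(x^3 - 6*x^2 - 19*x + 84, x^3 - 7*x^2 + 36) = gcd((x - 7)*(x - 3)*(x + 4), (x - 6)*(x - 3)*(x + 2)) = x - 3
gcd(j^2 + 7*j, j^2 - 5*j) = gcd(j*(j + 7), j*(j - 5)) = j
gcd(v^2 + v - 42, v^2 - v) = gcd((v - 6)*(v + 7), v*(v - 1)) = 1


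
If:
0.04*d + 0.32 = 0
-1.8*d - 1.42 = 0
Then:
No Solution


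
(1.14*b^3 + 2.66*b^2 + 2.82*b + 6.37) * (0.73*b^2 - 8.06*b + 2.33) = 0.8322*b^5 - 7.2466*b^4 - 16.7248*b^3 - 11.8813*b^2 - 44.7716*b + 14.8421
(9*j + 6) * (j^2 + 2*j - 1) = 9*j^3 + 24*j^2 + 3*j - 6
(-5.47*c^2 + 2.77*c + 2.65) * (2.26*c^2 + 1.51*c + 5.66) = -12.3622*c^4 - 1.9995*c^3 - 20.7885*c^2 + 19.6797*c + 14.999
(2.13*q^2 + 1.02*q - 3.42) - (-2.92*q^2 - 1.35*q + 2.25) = 5.05*q^2 + 2.37*q - 5.67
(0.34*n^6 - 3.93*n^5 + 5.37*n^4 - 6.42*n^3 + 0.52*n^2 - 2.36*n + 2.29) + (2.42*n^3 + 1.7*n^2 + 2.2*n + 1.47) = 0.34*n^6 - 3.93*n^5 + 5.37*n^4 - 4.0*n^3 + 2.22*n^2 - 0.16*n + 3.76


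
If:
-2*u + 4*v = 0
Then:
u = 2*v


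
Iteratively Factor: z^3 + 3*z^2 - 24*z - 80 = (z + 4)*(z^2 - z - 20) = (z - 5)*(z + 4)*(z + 4)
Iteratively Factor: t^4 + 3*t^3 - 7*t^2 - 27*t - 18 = (t + 2)*(t^3 + t^2 - 9*t - 9) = (t - 3)*(t + 2)*(t^2 + 4*t + 3) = (t - 3)*(t + 1)*(t + 2)*(t + 3)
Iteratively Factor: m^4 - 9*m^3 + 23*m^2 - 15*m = (m - 1)*(m^3 - 8*m^2 + 15*m) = (m - 3)*(m - 1)*(m^2 - 5*m) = (m - 5)*(m - 3)*(m - 1)*(m)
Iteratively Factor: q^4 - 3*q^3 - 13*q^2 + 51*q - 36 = (q - 3)*(q^3 - 13*q + 12) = (q - 3)^2*(q^2 + 3*q - 4) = (q - 3)^2*(q + 4)*(q - 1)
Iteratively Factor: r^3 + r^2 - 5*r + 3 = (r - 1)*(r^2 + 2*r - 3) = (r - 1)*(r + 3)*(r - 1)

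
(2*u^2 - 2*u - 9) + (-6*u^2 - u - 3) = -4*u^2 - 3*u - 12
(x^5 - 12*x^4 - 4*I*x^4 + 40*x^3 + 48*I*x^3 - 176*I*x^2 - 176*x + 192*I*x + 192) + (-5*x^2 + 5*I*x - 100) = x^5 - 12*x^4 - 4*I*x^4 + 40*x^3 + 48*I*x^3 - 5*x^2 - 176*I*x^2 - 176*x + 197*I*x + 92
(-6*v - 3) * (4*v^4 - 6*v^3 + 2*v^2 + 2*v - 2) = -24*v^5 + 24*v^4 + 6*v^3 - 18*v^2 + 6*v + 6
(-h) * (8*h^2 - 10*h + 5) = -8*h^3 + 10*h^2 - 5*h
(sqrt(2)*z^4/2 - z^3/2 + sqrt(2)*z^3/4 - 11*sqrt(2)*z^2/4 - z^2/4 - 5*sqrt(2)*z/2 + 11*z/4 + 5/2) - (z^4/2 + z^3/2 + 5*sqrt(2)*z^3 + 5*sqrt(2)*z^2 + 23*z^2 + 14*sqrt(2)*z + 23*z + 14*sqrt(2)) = -z^4/2 + sqrt(2)*z^4/2 - 19*sqrt(2)*z^3/4 - z^3 - 93*z^2/4 - 31*sqrt(2)*z^2/4 - 33*sqrt(2)*z/2 - 81*z/4 - 14*sqrt(2) + 5/2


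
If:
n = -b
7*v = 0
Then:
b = -n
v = 0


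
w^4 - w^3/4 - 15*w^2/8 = w^2*(w - 3/2)*(w + 5/4)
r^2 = r^2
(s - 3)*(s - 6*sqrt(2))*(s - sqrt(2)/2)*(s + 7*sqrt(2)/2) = s^4 - 3*sqrt(2)*s^3 - 3*s^3 - 79*s^2/2 + 9*sqrt(2)*s^2 + 21*sqrt(2)*s + 237*s/2 - 63*sqrt(2)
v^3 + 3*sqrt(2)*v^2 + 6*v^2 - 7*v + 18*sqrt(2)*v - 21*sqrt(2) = (v - 1)*(v + 7)*(v + 3*sqrt(2))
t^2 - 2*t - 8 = (t - 4)*(t + 2)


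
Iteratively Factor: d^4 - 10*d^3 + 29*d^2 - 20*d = (d - 1)*(d^3 - 9*d^2 + 20*d) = (d - 5)*(d - 1)*(d^2 - 4*d) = d*(d - 5)*(d - 1)*(d - 4)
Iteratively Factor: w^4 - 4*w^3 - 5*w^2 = (w)*(w^3 - 4*w^2 - 5*w) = w^2*(w^2 - 4*w - 5) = w^2*(w - 5)*(w + 1)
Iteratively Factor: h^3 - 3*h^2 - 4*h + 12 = (h + 2)*(h^2 - 5*h + 6) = (h - 3)*(h + 2)*(h - 2)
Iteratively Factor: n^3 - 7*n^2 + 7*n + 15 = (n - 5)*(n^2 - 2*n - 3) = (n - 5)*(n - 3)*(n + 1)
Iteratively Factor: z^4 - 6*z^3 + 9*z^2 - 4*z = (z - 1)*(z^3 - 5*z^2 + 4*z) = z*(z - 1)*(z^2 - 5*z + 4) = z*(z - 4)*(z - 1)*(z - 1)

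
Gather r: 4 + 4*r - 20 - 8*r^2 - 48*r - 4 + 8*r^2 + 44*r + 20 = 0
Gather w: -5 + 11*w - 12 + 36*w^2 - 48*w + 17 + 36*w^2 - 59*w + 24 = 72*w^2 - 96*w + 24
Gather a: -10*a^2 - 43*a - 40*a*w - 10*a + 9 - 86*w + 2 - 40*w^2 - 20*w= -10*a^2 + a*(-40*w - 53) - 40*w^2 - 106*w + 11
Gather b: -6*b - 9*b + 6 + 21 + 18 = 45 - 15*b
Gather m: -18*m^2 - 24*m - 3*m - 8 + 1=-18*m^2 - 27*m - 7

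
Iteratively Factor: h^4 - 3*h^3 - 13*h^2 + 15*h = (h + 3)*(h^3 - 6*h^2 + 5*h) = (h - 5)*(h + 3)*(h^2 - h) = h*(h - 5)*(h + 3)*(h - 1)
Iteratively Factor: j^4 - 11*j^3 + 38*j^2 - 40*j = (j)*(j^3 - 11*j^2 + 38*j - 40) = j*(j - 4)*(j^2 - 7*j + 10) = j*(j - 5)*(j - 4)*(j - 2)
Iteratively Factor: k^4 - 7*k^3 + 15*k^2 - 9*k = (k - 1)*(k^3 - 6*k^2 + 9*k) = k*(k - 1)*(k^2 - 6*k + 9) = k*(k - 3)*(k - 1)*(k - 3)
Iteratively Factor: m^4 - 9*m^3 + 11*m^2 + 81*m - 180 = (m - 5)*(m^3 - 4*m^2 - 9*m + 36) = (m - 5)*(m - 4)*(m^2 - 9) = (m - 5)*(m - 4)*(m + 3)*(m - 3)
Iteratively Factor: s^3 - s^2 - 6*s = (s)*(s^2 - s - 6) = s*(s - 3)*(s + 2)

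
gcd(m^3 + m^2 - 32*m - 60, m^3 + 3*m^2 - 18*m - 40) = m^2 + 7*m + 10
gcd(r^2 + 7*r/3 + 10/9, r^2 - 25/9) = r + 5/3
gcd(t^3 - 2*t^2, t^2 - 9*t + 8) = 1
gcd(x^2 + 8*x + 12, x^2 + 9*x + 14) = x + 2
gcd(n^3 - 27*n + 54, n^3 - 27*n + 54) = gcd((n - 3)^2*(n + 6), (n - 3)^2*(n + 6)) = n^3 - 27*n + 54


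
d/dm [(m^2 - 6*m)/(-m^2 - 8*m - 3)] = 2*(-7*m^2 - 3*m + 9)/(m^4 + 16*m^3 + 70*m^2 + 48*m + 9)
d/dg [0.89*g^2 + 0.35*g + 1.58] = 1.78*g + 0.35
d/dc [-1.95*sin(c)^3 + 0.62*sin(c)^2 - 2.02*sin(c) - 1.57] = (-5.85*sin(c)^2 + 1.24*sin(c) - 2.02)*cos(c)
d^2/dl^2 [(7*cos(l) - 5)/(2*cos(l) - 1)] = 3*(cos(l) + cos(2*l) - 3)/(2*cos(l) - 1)^3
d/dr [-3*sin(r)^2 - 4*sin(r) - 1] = -2*(3*sin(r) + 2)*cos(r)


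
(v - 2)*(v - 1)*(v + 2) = v^3 - v^2 - 4*v + 4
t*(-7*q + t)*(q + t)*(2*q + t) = -14*q^3*t - 19*q^2*t^2 - 4*q*t^3 + t^4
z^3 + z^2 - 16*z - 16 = (z - 4)*(z + 1)*(z + 4)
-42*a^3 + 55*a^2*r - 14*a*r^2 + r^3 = (-7*a + r)*(-6*a + r)*(-a + r)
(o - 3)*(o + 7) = o^2 + 4*o - 21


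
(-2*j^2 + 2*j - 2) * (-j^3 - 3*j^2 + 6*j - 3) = 2*j^5 + 4*j^4 - 16*j^3 + 24*j^2 - 18*j + 6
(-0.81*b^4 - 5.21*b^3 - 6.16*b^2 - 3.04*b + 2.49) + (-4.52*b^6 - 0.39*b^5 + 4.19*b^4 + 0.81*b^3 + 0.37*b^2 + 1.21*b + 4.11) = -4.52*b^6 - 0.39*b^5 + 3.38*b^4 - 4.4*b^3 - 5.79*b^2 - 1.83*b + 6.6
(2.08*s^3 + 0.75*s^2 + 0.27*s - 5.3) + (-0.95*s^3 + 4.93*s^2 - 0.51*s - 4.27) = 1.13*s^3 + 5.68*s^2 - 0.24*s - 9.57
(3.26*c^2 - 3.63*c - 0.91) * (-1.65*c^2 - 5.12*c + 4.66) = -5.379*c^4 - 10.7017*c^3 + 35.2787*c^2 - 12.2566*c - 4.2406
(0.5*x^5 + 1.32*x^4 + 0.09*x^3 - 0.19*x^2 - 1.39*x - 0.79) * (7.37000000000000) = 3.685*x^5 + 9.7284*x^4 + 0.6633*x^3 - 1.4003*x^2 - 10.2443*x - 5.8223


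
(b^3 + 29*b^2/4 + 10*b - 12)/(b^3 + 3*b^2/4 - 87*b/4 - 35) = (4*b^2 + 13*b - 12)/(4*b^2 - 13*b - 35)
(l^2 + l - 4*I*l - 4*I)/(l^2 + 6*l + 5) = (l - 4*I)/(l + 5)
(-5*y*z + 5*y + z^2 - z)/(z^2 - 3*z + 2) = (-5*y + z)/(z - 2)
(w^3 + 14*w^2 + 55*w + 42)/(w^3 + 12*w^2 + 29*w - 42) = (w + 1)/(w - 1)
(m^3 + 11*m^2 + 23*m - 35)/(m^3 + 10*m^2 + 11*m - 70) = (m - 1)/(m - 2)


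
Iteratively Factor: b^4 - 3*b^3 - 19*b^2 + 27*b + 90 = (b - 5)*(b^3 + 2*b^2 - 9*b - 18) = (b - 5)*(b + 3)*(b^2 - b - 6) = (b - 5)*(b + 2)*(b + 3)*(b - 3)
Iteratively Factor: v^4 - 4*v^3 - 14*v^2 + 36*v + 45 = (v - 5)*(v^3 + v^2 - 9*v - 9) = (v - 5)*(v - 3)*(v^2 + 4*v + 3) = (v - 5)*(v - 3)*(v + 1)*(v + 3)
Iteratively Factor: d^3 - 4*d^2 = (d)*(d^2 - 4*d) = d*(d - 4)*(d)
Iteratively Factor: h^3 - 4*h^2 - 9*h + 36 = (h - 4)*(h^2 - 9) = (h - 4)*(h + 3)*(h - 3)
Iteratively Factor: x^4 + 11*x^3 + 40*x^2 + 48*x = (x)*(x^3 + 11*x^2 + 40*x + 48) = x*(x + 4)*(x^2 + 7*x + 12) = x*(x + 3)*(x + 4)*(x + 4)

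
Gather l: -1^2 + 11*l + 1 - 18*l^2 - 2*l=-18*l^2 + 9*l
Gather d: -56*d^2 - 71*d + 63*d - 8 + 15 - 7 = -56*d^2 - 8*d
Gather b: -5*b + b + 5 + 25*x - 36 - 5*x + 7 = -4*b + 20*x - 24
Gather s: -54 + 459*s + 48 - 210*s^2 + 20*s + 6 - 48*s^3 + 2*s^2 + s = -48*s^3 - 208*s^2 + 480*s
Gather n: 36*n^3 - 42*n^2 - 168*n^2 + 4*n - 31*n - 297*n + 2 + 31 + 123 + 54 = 36*n^3 - 210*n^2 - 324*n + 210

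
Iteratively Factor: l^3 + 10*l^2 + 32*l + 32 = (l + 4)*(l^2 + 6*l + 8) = (l + 2)*(l + 4)*(l + 4)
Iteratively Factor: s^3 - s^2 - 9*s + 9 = (s - 1)*(s^2 - 9) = (s - 1)*(s + 3)*(s - 3)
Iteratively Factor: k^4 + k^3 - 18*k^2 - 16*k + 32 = (k + 4)*(k^3 - 3*k^2 - 6*k + 8) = (k - 4)*(k + 4)*(k^2 + k - 2) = (k - 4)*(k - 1)*(k + 4)*(k + 2)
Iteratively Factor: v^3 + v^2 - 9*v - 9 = (v + 3)*(v^2 - 2*v - 3) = (v + 1)*(v + 3)*(v - 3)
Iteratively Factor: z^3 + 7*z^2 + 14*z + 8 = (z + 4)*(z^2 + 3*z + 2) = (z + 1)*(z + 4)*(z + 2)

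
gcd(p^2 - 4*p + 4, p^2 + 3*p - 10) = p - 2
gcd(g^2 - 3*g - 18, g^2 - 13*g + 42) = g - 6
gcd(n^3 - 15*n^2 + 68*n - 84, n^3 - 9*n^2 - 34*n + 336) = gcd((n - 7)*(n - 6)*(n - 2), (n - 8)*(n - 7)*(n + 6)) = n - 7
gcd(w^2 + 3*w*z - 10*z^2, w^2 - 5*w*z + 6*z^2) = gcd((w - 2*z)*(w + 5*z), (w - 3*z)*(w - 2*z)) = -w + 2*z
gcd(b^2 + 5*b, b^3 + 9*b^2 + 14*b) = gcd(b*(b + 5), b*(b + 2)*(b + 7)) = b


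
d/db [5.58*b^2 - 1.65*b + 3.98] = 11.16*b - 1.65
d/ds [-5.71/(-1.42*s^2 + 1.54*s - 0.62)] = (8.7934 - 16.2164*s)/(1.42*s^2 - 1.54*s + 0.62)^2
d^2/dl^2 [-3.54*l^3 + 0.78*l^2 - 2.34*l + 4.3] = 1.56 - 21.24*l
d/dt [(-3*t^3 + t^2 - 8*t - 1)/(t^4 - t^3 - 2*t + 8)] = ((-9*t^2 + 2*t - 8)*(t^4 - t^3 - 2*t + 8) - (-4*t^3 + 3*t^2 + 2)*(3*t^3 - t^2 + 8*t + 1))/(t^4 - t^3 - 2*t + 8)^2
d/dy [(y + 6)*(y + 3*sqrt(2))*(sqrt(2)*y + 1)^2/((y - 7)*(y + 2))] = (4*y^5 - 18*y^4 + 8*sqrt(2)*y^4 - 232*y^3 - 80*sqrt(2)*y^3 - 579*sqrt(2)*y^2 - 647*y^2 - 1380*sqrt(2)*y - 364*y - 1092 + 48*sqrt(2))/(y^4 - 10*y^3 - 3*y^2 + 140*y + 196)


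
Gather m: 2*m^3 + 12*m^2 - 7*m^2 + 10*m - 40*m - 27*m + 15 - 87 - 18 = 2*m^3 + 5*m^2 - 57*m - 90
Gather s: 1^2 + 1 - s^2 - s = -s^2 - s + 2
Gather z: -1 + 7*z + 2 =7*z + 1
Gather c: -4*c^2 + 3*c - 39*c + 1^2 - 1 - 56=-4*c^2 - 36*c - 56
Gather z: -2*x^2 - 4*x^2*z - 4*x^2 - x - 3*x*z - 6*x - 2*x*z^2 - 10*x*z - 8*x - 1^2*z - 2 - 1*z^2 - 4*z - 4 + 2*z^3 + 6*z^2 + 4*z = -6*x^2 - 15*x + 2*z^3 + z^2*(5 - 2*x) + z*(-4*x^2 - 13*x - 1) - 6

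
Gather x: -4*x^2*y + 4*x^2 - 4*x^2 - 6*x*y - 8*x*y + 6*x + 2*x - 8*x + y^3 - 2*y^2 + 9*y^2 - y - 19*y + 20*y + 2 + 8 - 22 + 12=-4*x^2*y - 14*x*y + y^3 + 7*y^2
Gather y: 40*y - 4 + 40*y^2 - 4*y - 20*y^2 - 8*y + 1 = 20*y^2 + 28*y - 3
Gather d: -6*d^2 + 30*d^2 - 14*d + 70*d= 24*d^2 + 56*d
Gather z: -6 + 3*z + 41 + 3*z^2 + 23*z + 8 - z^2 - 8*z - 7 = 2*z^2 + 18*z + 36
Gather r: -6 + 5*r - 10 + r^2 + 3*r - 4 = r^2 + 8*r - 20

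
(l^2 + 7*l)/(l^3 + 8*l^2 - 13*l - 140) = l/(l^2 + l - 20)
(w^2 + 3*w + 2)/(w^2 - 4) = (w + 1)/(w - 2)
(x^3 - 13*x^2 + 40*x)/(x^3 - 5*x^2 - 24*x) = (x - 5)/(x + 3)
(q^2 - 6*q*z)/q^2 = (q - 6*z)/q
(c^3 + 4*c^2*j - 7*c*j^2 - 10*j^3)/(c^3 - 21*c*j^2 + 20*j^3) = (c^2 - c*j - 2*j^2)/(c^2 - 5*c*j + 4*j^2)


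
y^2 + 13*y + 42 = (y + 6)*(y + 7)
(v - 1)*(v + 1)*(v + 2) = v^3 + 2*v^2 - v - 2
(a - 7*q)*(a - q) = a^2 - 8*a*q + 7*q^2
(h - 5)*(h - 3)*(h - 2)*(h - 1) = h^4 - 11*h^3 + 41*h^2 - 61*h + 30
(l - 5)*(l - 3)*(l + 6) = l^3 - 2*l^2 - 33*l + 90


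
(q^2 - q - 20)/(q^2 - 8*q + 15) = (q + 4)/(q - 3)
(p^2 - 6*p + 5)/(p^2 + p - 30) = (p - 1)/(p + 6)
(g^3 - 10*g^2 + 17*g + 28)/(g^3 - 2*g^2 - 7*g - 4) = (g - 7)/(g + 1)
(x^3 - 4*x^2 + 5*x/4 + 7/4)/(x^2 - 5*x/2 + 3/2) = (4*x^2 - 12*x - 7)/(2*(2*x - 3))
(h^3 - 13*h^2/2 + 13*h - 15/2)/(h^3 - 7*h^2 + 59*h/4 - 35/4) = 2*(h - 3)/(2*h - 7)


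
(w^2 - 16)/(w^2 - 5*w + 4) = (w + 4)/(w - 1)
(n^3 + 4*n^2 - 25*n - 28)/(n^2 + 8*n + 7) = n - 4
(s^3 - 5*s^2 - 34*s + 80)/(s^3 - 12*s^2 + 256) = (s^2 + 3*s - 10)/(s^2 - 4*s - 32)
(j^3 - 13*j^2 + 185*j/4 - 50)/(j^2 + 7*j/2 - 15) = (j^2 - 21*j/2 + 20)/(j + 6)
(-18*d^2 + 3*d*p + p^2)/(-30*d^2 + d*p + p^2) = (-3*d + p)/(-5*d + p)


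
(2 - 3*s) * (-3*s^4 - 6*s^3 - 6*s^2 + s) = 9*s^5 + 12*s^4 + 6*s^3 - 15*s^2 + 2*s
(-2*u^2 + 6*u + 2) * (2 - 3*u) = 6*u^3 - 22*u^2 + 6*u + 4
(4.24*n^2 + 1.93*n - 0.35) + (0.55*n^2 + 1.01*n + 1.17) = 4.79*n^2 + 2.94*n + 0.82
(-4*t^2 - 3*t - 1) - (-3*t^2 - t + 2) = -t^2 - 2*t - 3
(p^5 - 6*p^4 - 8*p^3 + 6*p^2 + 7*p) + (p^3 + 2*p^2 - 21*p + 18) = p^5 - 6*p^4 - 7*p^3 + 8*p^2 - 14*p + 18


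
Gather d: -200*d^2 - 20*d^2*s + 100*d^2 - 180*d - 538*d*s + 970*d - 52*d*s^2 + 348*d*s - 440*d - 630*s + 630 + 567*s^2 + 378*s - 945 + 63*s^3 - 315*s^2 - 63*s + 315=d^2*(-20*s - 100) + d*(-52*s^2 - 190*s + 350) + 63*s^3 + 252*s^2 - 315*s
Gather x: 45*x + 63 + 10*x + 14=55*x + 77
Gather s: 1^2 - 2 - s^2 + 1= -s^2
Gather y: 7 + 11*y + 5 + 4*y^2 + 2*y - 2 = 4*y^2 + 13*y + 10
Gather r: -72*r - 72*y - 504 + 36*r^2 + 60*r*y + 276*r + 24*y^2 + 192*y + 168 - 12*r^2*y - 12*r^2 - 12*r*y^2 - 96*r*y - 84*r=r^2*(24 - 12*y) + r*(-12*y^2 - 36*y + 120) + 24*y^2 + 120*y - 336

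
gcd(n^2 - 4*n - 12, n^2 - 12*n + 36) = n - 6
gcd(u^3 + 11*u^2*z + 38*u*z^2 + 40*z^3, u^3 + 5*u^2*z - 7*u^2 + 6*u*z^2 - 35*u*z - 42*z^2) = u + 2*z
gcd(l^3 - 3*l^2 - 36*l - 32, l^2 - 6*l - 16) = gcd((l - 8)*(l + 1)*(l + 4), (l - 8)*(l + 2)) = l - 8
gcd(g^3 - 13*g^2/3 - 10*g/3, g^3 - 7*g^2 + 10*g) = g^2 - 5*g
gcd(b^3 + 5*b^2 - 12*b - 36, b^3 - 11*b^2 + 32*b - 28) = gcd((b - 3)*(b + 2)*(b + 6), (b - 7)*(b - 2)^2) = 1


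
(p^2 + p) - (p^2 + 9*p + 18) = -8*p - 18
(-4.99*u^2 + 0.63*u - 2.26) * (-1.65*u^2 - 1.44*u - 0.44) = 8.2335*u^4 + 6.1461*u^3 + 5.0174*u^2 + 2.9772*u + 0.9944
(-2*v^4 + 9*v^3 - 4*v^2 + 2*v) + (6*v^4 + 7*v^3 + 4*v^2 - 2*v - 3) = 4*v^4 + 16*v^3 - 3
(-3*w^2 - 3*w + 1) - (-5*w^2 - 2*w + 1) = 2*w^2 - w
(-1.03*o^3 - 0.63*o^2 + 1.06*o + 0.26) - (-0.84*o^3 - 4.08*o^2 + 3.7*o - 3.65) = -0.19*o^3 + 3.45*o^2 - 2.64*o + 3.91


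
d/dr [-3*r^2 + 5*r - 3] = 5 - 6*r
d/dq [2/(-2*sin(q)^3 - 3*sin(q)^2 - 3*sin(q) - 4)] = 6*(2*sin(q) - cos(2*q) + 2)*cos(q)/(2*sin(q)^3 + 3*sin(q)^2 + 3*sin(q) + 4)^2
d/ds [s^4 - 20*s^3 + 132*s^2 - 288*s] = 4*s^3 - 60*s^2 + 264*s - 288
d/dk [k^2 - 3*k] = 2*k - 3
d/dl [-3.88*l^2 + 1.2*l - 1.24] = 1.2 - 7.76*l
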